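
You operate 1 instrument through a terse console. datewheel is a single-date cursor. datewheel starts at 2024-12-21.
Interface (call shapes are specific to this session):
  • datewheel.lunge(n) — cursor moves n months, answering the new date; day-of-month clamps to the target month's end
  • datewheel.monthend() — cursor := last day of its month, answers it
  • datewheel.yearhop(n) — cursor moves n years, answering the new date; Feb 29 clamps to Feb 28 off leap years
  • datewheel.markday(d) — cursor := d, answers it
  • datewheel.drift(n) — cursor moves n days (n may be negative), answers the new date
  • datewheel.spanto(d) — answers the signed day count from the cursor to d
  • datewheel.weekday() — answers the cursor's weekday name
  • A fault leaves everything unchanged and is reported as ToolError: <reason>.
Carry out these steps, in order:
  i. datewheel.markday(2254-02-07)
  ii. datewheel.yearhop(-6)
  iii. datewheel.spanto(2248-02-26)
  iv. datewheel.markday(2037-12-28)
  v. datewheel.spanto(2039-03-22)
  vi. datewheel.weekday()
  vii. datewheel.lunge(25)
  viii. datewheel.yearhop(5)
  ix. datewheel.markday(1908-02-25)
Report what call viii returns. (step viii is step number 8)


# markday(2254-02-07) : 2254-02-07
# yearhop(-6) : 2248-02-07
# spanto(2248-02-26) : 19
# markday(2037-12-28) : 2037-12-28
# spanto(2039-03-22) : 449
# weekday() : Monday
# lunge(25) : 2040-01-28
# yearhop(5) : 2045-01-28
# markday(1908-02-25) : 1908-02-25

Answer: 2045-01-28


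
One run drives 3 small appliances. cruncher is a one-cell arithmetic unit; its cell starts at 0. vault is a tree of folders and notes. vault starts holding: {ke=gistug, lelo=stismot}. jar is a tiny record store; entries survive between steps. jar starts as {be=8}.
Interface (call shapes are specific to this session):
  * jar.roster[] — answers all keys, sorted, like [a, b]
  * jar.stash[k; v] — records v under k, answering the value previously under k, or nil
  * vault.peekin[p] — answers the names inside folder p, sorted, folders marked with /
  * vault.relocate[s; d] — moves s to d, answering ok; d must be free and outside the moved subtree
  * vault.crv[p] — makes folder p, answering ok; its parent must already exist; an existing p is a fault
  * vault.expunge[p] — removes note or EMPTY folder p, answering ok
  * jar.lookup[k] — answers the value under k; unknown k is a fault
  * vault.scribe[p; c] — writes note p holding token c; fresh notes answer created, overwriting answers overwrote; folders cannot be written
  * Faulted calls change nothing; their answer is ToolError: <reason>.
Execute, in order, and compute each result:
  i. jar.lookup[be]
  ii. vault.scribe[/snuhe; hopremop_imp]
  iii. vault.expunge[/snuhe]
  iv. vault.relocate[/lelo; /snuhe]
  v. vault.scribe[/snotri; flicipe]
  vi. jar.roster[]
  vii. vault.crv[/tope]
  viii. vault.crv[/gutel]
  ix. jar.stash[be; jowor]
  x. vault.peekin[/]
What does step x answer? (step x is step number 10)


// 1. lookup(k=be) : 8
// 2. scribe(p=/snuhe, c=hopremop_imp) : created
// 3. expunge(p=/snuhe) : ok
// 4. relocate(s=/lelo, d=/snuhe) : ok
// 5. scribe(p=/snotri, c=flicipe) : created
// 6. roster() : [be]
// 7. crv(p=/tope) : ok
// 8. crv(p=/gutel) : ok
// 9. stash(k=be, v=jowor) : 8
// 10. peekin(p=/) : [gutel/, ke, snotri, snuhe, tope/]

Answer: [gutel/, ke, snotri, snuhe, tope/]


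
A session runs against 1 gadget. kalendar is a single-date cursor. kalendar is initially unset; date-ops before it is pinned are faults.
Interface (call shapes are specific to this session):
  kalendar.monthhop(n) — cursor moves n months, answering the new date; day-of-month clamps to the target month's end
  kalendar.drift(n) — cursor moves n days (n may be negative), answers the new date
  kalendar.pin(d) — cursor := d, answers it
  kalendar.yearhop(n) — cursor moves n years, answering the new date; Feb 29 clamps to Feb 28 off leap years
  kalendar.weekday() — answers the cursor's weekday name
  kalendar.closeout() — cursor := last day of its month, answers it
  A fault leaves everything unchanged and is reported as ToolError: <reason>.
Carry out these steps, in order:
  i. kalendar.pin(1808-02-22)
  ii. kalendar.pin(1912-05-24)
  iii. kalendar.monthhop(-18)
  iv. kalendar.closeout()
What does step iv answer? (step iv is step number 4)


Answer: 1910-11-30

Derivation:
Do: kalendar.pin[d='1808-02-22']
See: 1808-02-22
Do: kalendar.pin[d='1912-05-24']
See: 1912-05-24
Do: kalendar.monthhop[n='-18']
See: 1910-11-24
Do: kalendar.closeout[]
See: 1910-11-30


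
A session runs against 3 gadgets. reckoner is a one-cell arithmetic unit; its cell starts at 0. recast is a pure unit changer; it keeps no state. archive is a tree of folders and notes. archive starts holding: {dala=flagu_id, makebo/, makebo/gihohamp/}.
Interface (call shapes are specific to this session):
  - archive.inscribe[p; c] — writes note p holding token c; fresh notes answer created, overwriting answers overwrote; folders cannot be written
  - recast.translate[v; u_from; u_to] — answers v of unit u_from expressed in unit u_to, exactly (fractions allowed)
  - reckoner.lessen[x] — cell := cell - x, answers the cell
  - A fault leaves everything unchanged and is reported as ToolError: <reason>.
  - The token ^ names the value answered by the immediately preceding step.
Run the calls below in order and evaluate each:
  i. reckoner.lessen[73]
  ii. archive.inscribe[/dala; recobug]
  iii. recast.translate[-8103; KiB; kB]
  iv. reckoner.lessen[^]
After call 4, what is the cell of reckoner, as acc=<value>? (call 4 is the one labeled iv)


Answer: acc=1028059/125

Derivation:
$ lessen x='73'
:: -73
$ inscribe p='/dala' c='recobug'
:: overwrote
$ translate v='-8103' u_from='KiB' u_to='kB'
:: -1037184/125
$ lessen x='^'
:: 1028059/125


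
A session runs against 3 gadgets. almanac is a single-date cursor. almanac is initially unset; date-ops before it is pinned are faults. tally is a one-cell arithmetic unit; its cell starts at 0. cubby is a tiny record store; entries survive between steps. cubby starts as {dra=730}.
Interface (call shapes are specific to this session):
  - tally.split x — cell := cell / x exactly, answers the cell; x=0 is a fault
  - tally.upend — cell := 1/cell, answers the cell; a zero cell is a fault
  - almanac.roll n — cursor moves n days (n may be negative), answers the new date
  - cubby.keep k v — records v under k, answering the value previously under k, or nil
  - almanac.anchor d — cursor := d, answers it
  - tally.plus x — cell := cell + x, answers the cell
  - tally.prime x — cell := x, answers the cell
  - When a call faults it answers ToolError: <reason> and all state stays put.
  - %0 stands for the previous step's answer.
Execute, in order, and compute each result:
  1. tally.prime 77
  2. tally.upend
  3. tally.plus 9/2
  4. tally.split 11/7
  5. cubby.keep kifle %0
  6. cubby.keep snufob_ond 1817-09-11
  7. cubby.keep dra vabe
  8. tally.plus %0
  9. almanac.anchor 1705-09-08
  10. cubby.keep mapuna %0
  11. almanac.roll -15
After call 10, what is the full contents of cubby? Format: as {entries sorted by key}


Answer: {dra=vabe, kifle=695/242, mapuna=1705-09-08, snufob_ond=1817-09-11}

Derivation:
;; 1. tally.prime(x=77) => 77
;; 2. tally.upend() => 1/77
;; 3. tally.plus(x=9/2) => 695/154
;; 4. tally.split(x=11/7) => 695/242
;; 5. cubby.keep(k=kifle, v=%0) => nil
;; 6. cubby.keep(k=snufob_ond, v=1817-09-11) => nil
;; 7. cubby.keep(k=dra, v=vabe) => 730
;; 8. tally.plus(x=%0) => 177355/242
;; 9. almanac.anchor(d=1705-09-08) => 1705-09-08
;; 10. cubby.keep(k=mapuna, v=%0) => nil
;; 11. almanac.roll(n=-15) => 1705-08-24


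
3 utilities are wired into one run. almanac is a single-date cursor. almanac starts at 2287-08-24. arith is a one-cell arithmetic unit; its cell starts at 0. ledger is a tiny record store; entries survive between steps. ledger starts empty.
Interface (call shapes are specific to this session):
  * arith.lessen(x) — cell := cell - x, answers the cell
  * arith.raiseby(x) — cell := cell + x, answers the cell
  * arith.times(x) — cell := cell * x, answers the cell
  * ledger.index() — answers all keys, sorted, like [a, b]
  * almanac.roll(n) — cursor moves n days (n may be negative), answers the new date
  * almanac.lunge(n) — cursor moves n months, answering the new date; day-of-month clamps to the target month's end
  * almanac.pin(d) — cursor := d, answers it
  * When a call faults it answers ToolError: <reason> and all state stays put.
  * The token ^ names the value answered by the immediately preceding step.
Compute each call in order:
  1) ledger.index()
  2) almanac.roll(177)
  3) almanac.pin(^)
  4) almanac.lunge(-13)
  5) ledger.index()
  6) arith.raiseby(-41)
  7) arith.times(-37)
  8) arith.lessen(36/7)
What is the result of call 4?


;; index() => []
;; roll(n→177) => 2288-02-17
;; pin(d→^) => 2288-02-17
;; lunge(n→-13) => 2287-01-17
;; index() => []
;; raiseby(x→-41) => -41
;; times(x→-37) => 1517
;; lessen(x→36/7) => 10583/7

Answer: 2287-01-17


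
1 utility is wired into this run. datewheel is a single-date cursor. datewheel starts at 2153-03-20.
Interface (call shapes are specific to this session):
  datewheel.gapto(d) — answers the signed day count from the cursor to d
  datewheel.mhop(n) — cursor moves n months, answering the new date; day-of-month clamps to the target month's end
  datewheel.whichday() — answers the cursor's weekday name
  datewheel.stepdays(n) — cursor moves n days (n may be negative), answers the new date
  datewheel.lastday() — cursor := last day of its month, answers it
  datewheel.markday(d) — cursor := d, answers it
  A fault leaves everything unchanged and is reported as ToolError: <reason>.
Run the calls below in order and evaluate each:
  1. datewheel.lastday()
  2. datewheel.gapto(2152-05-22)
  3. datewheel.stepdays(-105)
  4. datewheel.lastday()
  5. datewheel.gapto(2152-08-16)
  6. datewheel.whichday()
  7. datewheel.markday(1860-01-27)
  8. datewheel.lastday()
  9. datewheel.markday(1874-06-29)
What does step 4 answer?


~$ lastday
= 2153-03-31
~$ gapto d→2152-05-22
= -313
~$ stepdays n→-105
= 2152-12-16
~$ lastday
= 2152-12-31
~$ gapto d→2152-08-16
= -137
~$ whichday
= Sunday
~$ markday d→1860-01-27
= 1860-01-27
~$ lastday
= 1860-01-31
~$ markday d→1874-06-29
= 1874-06-29

Answer: 2152-12-31


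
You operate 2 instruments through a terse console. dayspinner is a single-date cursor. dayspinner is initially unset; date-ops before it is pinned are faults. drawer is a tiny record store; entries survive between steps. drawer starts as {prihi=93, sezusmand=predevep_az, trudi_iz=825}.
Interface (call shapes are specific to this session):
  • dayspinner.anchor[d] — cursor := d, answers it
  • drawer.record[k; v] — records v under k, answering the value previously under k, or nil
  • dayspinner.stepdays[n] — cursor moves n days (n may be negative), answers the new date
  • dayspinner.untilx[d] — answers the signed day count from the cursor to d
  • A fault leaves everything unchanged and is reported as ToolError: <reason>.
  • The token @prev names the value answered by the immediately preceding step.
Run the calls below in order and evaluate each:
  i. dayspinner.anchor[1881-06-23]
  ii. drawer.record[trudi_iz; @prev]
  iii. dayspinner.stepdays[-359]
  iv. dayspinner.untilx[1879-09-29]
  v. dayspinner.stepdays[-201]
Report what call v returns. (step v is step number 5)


-> anchor(1881-06-23)
<- 1881-06-23
-> record(trudi_iz, @prev)
<- 825
-> stepdays(-359)
<- 1880-06-29
-> untilx(1879-09-29)
<- -274
-> stepdays(-201)
<- 1879-12-11

Answer: 1879-12-11


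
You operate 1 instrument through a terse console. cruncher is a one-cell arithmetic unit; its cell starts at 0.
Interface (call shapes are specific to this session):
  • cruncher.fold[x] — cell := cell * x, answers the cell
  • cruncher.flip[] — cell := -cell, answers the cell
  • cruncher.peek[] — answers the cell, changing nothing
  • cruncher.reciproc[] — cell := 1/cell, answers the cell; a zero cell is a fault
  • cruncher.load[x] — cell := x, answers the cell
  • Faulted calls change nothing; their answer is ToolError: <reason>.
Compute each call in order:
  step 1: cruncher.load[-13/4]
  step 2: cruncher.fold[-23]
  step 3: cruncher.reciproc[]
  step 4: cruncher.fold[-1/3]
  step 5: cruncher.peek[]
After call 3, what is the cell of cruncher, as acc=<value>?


·→ cruncher.load(x='-13/4')
·← -13/4
·→ cruncher.fold(x='-23')
·← 299/4
·→ cruncher.reciproc()
·← 4/299
·→ cruncher.fold(x='-1/3')
·← -4/897
·→ cruncher.peek()
·← -4/897

Answer: acc=4/299


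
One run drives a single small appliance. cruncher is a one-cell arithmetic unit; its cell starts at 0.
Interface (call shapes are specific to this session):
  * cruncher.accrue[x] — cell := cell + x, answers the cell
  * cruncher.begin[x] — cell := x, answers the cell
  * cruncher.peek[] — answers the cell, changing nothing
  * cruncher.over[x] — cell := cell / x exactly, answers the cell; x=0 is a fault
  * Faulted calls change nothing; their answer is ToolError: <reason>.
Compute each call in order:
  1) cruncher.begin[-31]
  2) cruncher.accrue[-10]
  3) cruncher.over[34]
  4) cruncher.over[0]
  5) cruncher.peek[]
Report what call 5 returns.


Answer: -41/34

Derivation:
>>> cruncher.begin x='-31'
:: -31
>>> cruncher.accrue x='-10'
:: -41
>>> cruncher.over x='34'
:: -41/34
>>> cruncher.over x='0'
:: ToolError: division by zero
>>> cruncher.peek
:: -41/34


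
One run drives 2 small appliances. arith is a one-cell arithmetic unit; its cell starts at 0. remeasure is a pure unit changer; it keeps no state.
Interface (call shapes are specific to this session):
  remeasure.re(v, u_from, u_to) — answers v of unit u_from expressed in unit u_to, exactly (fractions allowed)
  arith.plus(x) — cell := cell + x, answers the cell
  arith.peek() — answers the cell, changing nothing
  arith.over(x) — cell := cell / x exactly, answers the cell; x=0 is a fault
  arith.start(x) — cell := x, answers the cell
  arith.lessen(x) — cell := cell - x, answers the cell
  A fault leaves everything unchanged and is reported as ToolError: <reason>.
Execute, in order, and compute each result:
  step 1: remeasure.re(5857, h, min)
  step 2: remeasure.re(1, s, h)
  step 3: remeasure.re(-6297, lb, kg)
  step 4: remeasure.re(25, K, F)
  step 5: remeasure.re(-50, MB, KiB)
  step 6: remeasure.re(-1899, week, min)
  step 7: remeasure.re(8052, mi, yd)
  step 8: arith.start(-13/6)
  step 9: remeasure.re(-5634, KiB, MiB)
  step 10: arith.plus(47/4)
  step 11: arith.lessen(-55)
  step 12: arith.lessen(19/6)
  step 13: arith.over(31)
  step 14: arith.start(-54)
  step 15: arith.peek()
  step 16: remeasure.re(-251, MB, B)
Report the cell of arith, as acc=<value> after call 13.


Answer: acc=737/372

Derivation:
# remeasure.re(v='5857', u_from='h', u_to='min') -> 351420
# remeasure.re(v='1', u_from='s', u_to='h') -> 1/3600
# remeasure.re(v='-6297', u_from='lb', u_to='kg') -> -285627115389/100000000
# remeasure.re(v='25', u_from='K', u_to='F') -> -41467/100
# remeasure.re(v='-50', u_from='MB', u_to='KiB') -> -390625/8
# remeasure.re(v='-1899', u_from='week', u_to='min') -> -19141920
# remeasure.re(v='8052', u_from='mi', u_to='yd') -> 14171520
# arith.start(x='-13/6') -> -13/6
# remeasure.re(v='-5634', u_from='KiB', u_to='MiB') -> -2817/512
# arith.plus(x='47/4') -> 115/12
# arith.lessen(x='-55') -> 775/12
# arith.lessen(x='19/6') -> 737/12
# arith.over(x='31') -> 737/372
# arith.start(x='-54') -> -54
# arith.peek() -> -54
# remeasure.re(v='-251', u_from='MB', u_to='B') -> -251000000


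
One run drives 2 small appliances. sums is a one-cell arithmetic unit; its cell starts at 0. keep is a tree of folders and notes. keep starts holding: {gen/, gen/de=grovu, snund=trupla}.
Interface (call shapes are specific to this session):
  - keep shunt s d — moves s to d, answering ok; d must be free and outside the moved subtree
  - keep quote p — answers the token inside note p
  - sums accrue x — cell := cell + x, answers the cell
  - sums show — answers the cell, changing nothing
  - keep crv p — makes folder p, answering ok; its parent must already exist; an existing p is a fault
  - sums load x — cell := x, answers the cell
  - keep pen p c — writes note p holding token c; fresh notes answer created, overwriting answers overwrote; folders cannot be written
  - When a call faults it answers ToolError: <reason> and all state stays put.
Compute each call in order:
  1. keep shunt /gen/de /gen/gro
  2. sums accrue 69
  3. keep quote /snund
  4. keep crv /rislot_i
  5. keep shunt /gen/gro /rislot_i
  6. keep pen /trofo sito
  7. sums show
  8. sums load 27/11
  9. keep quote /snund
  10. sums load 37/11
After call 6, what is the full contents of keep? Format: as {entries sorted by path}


→ keep shunt(s: /gen/de, d: /gen/gro)
← ok
→ sums accrue(x: 69)
← 69
→ keep quote(p: /snund)
← trupla
→ keep crv(p: /rislot_i)
← ok
→ keep shunt(s: /gen/gro, d: /rislot_i)
← ToolError: exists
→ keep pen(p: /trofo, c: sito)
← created
→ sums show()
← 69
→ sums load(x: 27/11)
← 27/11
→ keep quote(p: /snund)
← trupla
→ sums load(x: 37/11)
← 37/11

Answer: {gen/, gen/gro=grovu, rislot_i/, snund=trupla, trofo=sito}


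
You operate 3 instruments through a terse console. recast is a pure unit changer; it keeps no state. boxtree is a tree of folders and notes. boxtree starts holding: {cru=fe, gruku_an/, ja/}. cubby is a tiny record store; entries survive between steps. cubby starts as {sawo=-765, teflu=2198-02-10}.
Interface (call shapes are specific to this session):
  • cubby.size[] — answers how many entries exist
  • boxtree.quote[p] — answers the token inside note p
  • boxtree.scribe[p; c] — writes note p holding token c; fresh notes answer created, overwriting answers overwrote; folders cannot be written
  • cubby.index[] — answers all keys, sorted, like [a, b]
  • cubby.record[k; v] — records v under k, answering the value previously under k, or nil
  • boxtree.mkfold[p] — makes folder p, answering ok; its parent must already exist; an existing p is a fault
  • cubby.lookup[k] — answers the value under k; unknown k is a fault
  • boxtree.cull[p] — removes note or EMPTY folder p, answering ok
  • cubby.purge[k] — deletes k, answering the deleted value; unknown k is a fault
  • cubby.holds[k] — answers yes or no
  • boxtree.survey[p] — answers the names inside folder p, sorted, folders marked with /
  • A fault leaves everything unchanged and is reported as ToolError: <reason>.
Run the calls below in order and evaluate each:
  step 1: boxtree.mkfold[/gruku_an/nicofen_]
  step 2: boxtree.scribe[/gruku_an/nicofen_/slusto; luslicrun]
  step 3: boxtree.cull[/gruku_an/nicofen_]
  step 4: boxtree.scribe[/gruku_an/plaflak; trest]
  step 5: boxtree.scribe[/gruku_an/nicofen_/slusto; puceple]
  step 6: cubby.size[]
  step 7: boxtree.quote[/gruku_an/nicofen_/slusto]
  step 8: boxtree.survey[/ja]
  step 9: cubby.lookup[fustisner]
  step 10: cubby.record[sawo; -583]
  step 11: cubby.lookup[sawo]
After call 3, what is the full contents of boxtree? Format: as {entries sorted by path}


Answer: {cru=fe, gruku_an/, gruku_an/nicofen_/, gruku_an/nicofen_/slusto=luslicrun, ja/}

Derivation:
>>> boxtree.mkfold /gruku_an/nicofen_
:: ok
>>> boxtree.scribe /gruku_an/nicofen_/slusto luslicrun
:: created
>>> boxtree.cull /gruku_an/nicofen_
:: ToolError: not empty
>>> boxtree.scribe /gruku_an/plaflak trest
:: created
>>> boxtree.scribe /gruku_an/nicofen_/slusto puceple
:: overwrote
>>> cubby.size
:: 2
>>> boxtree.quote /gruku_an/nicofen_/slusto
:: puceple
>>> boxtree.survey /ja
:: []
>>> cubby.lookup fustisner
:: ToolError: no such key fustisner
>>> cubby.record sawo -583
:: -765
>>> cubby.lookup sawo
:: -583


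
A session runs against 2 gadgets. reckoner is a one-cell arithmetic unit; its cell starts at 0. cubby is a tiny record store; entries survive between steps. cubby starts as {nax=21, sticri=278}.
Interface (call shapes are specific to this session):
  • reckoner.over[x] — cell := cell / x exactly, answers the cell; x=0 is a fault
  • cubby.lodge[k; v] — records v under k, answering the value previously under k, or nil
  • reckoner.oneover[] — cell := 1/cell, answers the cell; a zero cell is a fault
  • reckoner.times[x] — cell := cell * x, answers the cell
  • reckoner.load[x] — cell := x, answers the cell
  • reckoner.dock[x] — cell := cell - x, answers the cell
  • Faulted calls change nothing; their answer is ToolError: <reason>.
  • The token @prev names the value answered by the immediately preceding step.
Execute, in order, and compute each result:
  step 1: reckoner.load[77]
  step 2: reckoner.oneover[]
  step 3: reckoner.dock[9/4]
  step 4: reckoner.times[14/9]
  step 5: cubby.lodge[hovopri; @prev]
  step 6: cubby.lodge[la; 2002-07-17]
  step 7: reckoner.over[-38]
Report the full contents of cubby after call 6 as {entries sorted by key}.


CALL load[x: 77]
RET  77
CALL oneover[]
RET  1/77
CALL dock[x: 9/4]
RET  -689/308
CALL times[x: 14/9]
RET  -689/198
CALL lodge[k: hovopri; v: @prev]
RET  nil
CALL lodge[k: la; v: 2002-07-17]
RET  nil
CALL over[x: -38]
RET  689/7524

Answer: {hovopri=-689/198, la=2002-07-17, nax=21, sticri=278}


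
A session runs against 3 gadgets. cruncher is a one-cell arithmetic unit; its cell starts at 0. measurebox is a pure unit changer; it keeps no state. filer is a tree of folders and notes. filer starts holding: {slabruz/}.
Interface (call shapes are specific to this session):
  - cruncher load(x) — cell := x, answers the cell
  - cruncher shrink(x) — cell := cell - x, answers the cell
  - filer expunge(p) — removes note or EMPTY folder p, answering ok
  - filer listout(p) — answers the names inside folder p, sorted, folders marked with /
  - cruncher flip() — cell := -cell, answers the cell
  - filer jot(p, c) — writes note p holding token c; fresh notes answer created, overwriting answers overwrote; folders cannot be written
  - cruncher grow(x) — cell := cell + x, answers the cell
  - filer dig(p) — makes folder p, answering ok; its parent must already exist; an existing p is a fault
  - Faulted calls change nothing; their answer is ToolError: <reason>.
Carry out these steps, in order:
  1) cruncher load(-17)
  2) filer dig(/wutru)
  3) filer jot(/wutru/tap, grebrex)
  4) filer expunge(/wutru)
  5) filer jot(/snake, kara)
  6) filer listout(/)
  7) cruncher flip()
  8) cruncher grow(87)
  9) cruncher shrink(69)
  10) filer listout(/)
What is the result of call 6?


> cruncher load x: -17
= -17
> filer dig p: /wutru
= ok
> filer jot p: /wutru/tap c: grebrex
= created
> filer expunge p: /wutru
= ToolError: not empty
> filer jot p: /snake c: kara
= created
> filer listout p: /
= [slabruz/, snake, wutru/]
> cruncher flip
= 17
> cruncher grow x: 87
= 104
> cruncher shrink x: 69
= 35
> filer listout p: /
= [slabruz/, snake, wutru/]

Answer: [slabruz/, snake, wutru/]


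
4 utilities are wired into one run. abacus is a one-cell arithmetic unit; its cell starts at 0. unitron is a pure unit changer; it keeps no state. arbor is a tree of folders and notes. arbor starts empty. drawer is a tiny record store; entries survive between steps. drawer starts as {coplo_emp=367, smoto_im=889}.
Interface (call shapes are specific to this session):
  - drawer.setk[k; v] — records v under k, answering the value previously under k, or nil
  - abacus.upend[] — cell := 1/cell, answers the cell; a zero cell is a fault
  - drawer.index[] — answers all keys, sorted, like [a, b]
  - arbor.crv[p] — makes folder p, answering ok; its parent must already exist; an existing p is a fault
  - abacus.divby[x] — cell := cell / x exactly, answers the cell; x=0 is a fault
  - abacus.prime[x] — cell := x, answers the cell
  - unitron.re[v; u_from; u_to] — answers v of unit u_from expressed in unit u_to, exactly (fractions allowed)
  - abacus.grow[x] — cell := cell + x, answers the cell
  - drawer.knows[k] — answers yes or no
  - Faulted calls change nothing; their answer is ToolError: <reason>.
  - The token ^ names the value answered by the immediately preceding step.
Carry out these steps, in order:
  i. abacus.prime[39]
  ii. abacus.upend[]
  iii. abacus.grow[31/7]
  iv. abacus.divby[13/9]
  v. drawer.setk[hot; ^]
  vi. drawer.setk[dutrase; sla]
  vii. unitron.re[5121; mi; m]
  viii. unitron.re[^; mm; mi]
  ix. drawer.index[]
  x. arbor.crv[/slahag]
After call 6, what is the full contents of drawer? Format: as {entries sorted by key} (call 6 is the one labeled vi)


Answer: {coplo_emp=367, dutrase=sla, hot=3648/1183, smoto_im=889}

Derivation:
# 1. abacus.prime(x='39') -> 39
# 2. abacus.upend() -> 1/39
# 3. abacus.grow(x='31/7') -> 1216/273
# 4. abacus.divby(x='13/9') -> 3648/1183
# 5. drawer.setk(k='hot', v='^') -> nil
# 6. drawer.setk(k='dutrase', v='sla') -> nil
# 7. unitron.re(v='5121', u_from='mi', u_to='m') -> 1030181328/125
# 8. unitron.re(v='^', u_from='mm', u_to='mi') -> 5121/1000
# 9. drawer.index() -> [coplo_emp, dutrase, hot, smoto_im]
# 10. arbor.crv(p='/slahag') -> ok


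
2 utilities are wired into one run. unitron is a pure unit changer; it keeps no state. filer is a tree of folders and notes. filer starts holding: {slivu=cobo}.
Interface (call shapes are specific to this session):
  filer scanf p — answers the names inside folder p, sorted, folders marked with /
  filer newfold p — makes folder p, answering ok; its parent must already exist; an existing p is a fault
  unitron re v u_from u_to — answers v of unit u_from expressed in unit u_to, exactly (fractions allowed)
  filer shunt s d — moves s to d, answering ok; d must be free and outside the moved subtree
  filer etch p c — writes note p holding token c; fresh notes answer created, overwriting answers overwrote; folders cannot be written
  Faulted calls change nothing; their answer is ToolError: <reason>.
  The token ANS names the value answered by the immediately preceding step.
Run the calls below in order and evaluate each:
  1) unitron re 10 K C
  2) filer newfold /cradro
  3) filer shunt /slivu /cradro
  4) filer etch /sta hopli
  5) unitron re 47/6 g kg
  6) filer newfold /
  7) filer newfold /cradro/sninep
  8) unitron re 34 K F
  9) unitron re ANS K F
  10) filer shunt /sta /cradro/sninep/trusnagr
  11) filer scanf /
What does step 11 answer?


Step: unitron re[v→10; u_from→K; u_to→C]
Result: -5263/20
Step: filer newfold[p→/cradro]
Result: ok
Step: filer shunt[s→/slivu; d→/cradro]
Result: ToolError: exists
Step: filer etch[p→/sta; c→hopli]
Result: created
Step: unitron re[v→47/6; u_from→g; u_to→kg]
Result: 47/6000
Step: filer newfold[p→/]
Result: ToolError: exists
Step: filer newfold[p→/cradro/sninep]
Result: ok
Step: unitron re[v→34; u_from→K; u_to→F]
Result: -39847/100
Step: unitron re[v→ANS; u_from→K; u_to→F]
Result: -294229/250
Step: filer shunt[s→/sta; d→/cradro/sninep/trusnagr]
Result: ok
Step: filer scanf[p→/]
Result: [cradro/, slivu]

Answer: [cradro/, slivu]


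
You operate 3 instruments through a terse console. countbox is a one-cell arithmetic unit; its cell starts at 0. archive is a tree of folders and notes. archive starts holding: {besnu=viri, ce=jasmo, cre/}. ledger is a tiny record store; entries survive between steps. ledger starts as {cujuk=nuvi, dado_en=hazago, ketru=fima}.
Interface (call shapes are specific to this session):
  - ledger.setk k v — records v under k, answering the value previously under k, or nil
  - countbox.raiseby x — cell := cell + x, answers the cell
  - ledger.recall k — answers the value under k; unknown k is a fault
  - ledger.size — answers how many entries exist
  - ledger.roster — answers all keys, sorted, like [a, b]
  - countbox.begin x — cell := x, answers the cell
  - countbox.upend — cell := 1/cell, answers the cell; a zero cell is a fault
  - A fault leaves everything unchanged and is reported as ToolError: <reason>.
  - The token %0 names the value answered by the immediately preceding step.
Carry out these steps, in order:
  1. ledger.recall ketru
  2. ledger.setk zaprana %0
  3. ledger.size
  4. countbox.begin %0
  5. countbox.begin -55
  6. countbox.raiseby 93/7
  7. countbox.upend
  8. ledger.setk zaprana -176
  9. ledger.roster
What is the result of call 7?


Do: ledger.recall[k='ketru']
See: fima
Do: ledger.setk[k='zaprana'; v='%0']
See: nil
Do: ledger.size[]
See: 4
Do: countbox.begin[x='%0']
See: 4
Do: countbox.begin[x='-55']
See: -55
Do: countbox.raiseby[x='93/7']
See: -292/7
Do: countbox.upend[]
See: -7/292
Do: ledger.setk[k='zaprana'; v='-176']
See: fima
Do: ledger.roster[]
See: [cujuk, dado_en, ketru, zaprana]

Answer: -7/292


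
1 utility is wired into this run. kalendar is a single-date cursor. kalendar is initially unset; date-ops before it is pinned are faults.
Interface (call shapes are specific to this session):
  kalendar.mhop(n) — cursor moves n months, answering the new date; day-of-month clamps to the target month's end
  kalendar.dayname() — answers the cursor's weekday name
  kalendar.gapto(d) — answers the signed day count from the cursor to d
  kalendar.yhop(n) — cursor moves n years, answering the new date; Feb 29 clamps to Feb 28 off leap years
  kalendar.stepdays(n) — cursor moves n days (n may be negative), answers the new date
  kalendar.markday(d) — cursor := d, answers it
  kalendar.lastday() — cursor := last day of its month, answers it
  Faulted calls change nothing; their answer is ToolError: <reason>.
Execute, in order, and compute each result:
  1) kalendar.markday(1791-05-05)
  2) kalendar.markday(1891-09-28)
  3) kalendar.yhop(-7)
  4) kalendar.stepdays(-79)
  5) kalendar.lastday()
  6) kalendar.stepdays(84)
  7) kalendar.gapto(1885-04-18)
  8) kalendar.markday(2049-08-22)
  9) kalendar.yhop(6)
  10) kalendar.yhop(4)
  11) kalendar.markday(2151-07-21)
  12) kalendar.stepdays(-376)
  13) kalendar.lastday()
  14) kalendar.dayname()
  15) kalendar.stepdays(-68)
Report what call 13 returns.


Answer: 2150-07-31

Derivation:
→ markday(d='1791-05-05')
← 1791-05-05
→ markday(d='1891-09-28')
← 1891-09-28
→ yhop(n='-7')
← 1884-09-28
→ stepdays(n='-79')
← 1884-07-11
→ lastday()
← 1884-07-31
→ stepdays(n='84')
← 1884-10-23
→ gapto(d='1885-04-18')
← 177
→ markday(d='2049-08-22')
← 2049-08-22
→ yhop(n='6')
← 2055-08-22
→ yhop(n='4')
← 2059-08-22
→ markday(d='2151-07-21')
← 2151-07-21
→ stepdays(n='-376')
← 2150-07-10
→ lastday()
← 2150-07-31
→ dayname()
← Friday
→ stepdays(n='-68')
← 2150-05-24


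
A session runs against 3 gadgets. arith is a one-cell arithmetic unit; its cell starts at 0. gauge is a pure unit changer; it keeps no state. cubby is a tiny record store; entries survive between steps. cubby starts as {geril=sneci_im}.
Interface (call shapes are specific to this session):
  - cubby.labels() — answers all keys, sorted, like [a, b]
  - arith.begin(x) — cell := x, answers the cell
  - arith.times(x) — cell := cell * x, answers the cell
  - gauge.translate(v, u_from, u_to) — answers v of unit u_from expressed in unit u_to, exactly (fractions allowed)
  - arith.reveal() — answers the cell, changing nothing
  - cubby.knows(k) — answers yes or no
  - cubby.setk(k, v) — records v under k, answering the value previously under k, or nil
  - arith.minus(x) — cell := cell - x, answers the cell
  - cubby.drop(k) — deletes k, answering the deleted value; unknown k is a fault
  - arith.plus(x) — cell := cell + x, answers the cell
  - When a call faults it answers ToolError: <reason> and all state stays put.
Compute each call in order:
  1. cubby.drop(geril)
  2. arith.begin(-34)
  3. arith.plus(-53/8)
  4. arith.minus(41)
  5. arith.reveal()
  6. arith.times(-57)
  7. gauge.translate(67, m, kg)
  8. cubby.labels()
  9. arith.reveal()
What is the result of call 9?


Answer: 37221/8

Derivation:
// cubby.drop(k='geril') -> sneci_im
// arith.begin(x='-34') -> -34
// arith.plus(x='-53/8') -> -325/8
// arith.minus(x='41') -> -653/8
// arith.reveal() -> -653/8
// arith.times(x='-57') -> 37221/8
// gauge.translate(v='67', u_from='m', u_to='kg') -> ToolError: incompatible units
// cubby.labels() -> []
// arith.reveal() -> 37221/8


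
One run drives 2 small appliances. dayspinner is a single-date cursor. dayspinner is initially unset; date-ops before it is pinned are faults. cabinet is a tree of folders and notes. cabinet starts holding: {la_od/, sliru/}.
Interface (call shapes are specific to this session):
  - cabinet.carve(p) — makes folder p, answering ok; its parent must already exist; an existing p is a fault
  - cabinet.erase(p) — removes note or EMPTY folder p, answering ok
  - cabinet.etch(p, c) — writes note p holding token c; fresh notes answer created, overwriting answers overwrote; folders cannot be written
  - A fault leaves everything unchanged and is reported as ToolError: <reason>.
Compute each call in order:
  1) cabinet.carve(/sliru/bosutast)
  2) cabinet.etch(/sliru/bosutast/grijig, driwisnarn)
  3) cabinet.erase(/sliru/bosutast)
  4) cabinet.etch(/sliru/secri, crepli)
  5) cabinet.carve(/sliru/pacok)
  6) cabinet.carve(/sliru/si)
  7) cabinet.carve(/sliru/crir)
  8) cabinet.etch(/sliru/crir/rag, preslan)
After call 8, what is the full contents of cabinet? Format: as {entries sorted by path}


Answer: {la_od/, sliru/, sliru/bosutast/, sliru/bosutast/grijig=driwisnarn, sliru/crir/, sliru/crir/rag=preslan, sliru/pacok/, sliru/secri=crepli, sliru/si/}

Derivation:
Using cabinet.carve(p=/sliru/bosutast), yielding ok.
I use cabinet.etch(p=/sliru/bosutast/grijig, c=driwisnarn), giving created.
Invoking cabinet.erase(p=/sliru/bosutast), → ToolError: not empty.
I run cabinet.etch(p=/sliru/secri, c=crepli), and see created.
Calling cabinet.carve(p=/sliru/pacok), which returns ok.
I use cabinet.carve(p=/sliru/si), which returns ok.
Calling cabinet.carve(p=/sliru/crir), → ok.
I use cabinet.etch(p=/sliru/crir/rag, c=preslan), and see created.


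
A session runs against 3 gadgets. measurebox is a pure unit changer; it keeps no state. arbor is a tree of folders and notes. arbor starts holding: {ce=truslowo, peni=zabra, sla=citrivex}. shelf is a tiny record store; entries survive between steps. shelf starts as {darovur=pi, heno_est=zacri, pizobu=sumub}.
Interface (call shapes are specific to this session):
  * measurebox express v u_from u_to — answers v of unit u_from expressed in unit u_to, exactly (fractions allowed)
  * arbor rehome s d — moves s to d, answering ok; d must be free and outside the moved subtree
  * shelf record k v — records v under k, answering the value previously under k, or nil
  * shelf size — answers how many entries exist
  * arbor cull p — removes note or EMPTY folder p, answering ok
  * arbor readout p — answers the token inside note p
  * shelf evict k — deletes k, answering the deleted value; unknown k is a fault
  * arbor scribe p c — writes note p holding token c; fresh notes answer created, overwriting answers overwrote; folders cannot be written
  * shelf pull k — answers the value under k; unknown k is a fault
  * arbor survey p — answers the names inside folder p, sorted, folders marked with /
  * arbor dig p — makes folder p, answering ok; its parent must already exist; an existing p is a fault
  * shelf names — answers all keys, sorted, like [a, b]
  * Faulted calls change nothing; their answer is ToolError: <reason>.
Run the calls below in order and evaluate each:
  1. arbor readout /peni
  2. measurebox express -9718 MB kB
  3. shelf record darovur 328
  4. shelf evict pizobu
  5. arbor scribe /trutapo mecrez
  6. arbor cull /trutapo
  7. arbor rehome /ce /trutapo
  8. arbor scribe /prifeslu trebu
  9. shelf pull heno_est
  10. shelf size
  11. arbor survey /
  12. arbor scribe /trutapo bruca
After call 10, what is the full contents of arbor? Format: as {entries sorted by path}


Answer: {peni=zabra, prifeslu=trebu, sla=citrivex, trutapo=truslowo}

Derivation:
CALL arbor readout[p: /peni]
RET  zabra
CALL measurebox express[v: -9718; u_from: MB; u_to: kB]
RET  -9718000
CALL shelf record[k: darovur; v: 328]
RET  pi
CALL shelf evict[k: pizobu]
RET  sumub
CALL arbor scribe[p: /trutapo; c: mecrez]
RET  created
CALL arbor cull[p: /trutapo]
RET  ok
CALL arbor rehome[s: /ce; d: /trutapo]
RET  ok
CALL arbor scribe[p: /prifeslu; c: trebu]
RET  created
CALL shelf pull[k: heno_est]
RET  zacri
CALL shelf size[]
RET  2
CALL arbor survey[p: /]
RET  [peni, prifeslu, sla, trutapo]
CALL arbor scribe[p: /trutapo; c: bruca]
RET  overwrote


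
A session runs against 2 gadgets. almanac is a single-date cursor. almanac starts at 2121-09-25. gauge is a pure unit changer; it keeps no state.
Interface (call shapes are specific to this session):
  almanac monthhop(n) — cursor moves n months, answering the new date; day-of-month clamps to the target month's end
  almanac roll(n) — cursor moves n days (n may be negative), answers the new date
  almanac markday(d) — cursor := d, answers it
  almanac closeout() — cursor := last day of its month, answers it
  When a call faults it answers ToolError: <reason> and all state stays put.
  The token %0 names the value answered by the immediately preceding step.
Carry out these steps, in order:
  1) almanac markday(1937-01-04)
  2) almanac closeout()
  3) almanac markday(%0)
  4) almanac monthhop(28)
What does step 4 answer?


Answer: 1939-05-31

Derivation:
I try almanac markday passing d='1937-01-04', giving 1937-01-04.
I run almanac closeout(), — result: 1937-01-31.
I try almanac markday passing d='%0', which returns 1937-01-31.
I invoke almanac monthhop passing n='28', and get 1939-05-31.


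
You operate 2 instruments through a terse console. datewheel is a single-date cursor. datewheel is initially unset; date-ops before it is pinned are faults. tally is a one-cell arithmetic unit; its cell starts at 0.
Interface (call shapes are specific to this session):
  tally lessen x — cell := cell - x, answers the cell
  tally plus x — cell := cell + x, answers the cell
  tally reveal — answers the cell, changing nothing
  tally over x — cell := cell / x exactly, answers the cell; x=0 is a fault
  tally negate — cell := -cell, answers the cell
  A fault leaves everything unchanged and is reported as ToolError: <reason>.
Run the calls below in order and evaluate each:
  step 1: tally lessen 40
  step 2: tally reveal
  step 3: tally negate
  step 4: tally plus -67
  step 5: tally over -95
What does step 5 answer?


Now I run tally lessen(40), yielding -40.
I invoke tally reveal(), and observe -40.
I try tally negate, → 40.
Calling tally plus(-67), → -27.
I call tally over(-95), yielding 27/95.

Answer: 27/95


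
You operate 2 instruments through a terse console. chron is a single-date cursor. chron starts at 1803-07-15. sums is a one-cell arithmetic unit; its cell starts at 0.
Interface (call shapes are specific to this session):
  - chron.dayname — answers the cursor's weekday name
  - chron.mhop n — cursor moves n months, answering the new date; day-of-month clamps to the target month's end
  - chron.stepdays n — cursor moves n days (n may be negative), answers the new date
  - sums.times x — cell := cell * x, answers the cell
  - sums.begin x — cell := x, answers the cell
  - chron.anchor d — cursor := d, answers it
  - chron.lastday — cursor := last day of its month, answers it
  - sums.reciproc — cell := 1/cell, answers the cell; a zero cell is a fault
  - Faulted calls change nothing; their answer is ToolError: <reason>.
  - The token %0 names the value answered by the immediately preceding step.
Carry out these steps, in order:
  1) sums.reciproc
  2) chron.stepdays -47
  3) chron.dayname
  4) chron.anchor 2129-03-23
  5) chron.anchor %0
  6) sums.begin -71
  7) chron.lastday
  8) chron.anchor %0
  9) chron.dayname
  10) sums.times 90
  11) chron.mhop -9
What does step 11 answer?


-> sums.reciproc()
<- ToolError: reciprocal of zero
-> chron.stepdays(n=-47)
<- 1803-05-29
-> chron.dayname()
<- Sunday
-> chron.anchor(d=2129-03-23)
<- 2129-03-23
-> chron.anchor(d=%0)
<- 2129-03-23
-> sums.begin(x=-71)
<- -71
-> chron.lastday()
<- 2129-03-31
-> chron.anchor(d=%0)
<- 2129-03-31
-> chron.dayname()
<- Thursday
-> sums.times(x=90)
<- -6390
-> chron.mhop(n=-9)
<- 2128-06-30

Answer: 2128-06-30
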